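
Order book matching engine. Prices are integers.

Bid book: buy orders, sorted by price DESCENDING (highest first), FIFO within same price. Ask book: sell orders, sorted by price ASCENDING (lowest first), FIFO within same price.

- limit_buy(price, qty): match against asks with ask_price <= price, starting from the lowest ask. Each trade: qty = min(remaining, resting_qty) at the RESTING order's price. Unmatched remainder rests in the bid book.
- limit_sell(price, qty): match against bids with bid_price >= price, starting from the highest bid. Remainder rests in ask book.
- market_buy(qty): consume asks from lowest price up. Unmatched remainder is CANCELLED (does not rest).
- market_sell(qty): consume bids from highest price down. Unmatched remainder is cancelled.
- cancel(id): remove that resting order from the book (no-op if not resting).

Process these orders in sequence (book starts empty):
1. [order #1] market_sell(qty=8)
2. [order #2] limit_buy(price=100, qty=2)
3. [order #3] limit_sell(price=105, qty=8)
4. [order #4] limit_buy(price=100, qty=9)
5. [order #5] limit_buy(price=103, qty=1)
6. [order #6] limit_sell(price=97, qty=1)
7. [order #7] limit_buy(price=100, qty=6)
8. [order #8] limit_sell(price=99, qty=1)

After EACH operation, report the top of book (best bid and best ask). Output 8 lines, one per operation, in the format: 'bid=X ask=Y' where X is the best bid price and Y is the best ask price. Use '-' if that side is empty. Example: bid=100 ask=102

After op 1 [order #1] market_sell(qty=8): fills=none; bids=[-] asks=[-]
After op 2 [order #2] limit_buy(price=100, qty=2): fills=none; bids=[#2:2@100] asks=[-]
After op 3 [order #3] limit_sell(price=105, qty=8): fills=none; bids=[#2:2@100] asks=[#3:8@105]
After op 4 [order #4] limit_buy(price=100, qty=9): fills=none; bids=[#2:2@100 #4:9@100] asks=[#3:8@105]
After op 5 [order #5] limit_buy(price=103, qty=1): fills=none; bids=[#5:1@103 #2:2@100 #4:9@100] asks=[#3:8@105]
After op 6 [order #6] limit_sell(price=97, qty=1): fills=#5x#6:1@103; bids=[#2:2@100 #4:9@100] asks=[#3:8@105]
After op 7 [order #7] limit_buy(price=100, qty=6): fills=none; bids=[#2:2@100 #4:9@100 #7:6@100] asks=[#3:8@105]
After op 8 [order #8] limit_sell(price=99, qty=1): fills=#2x#8:1@100; bids=[#2:1@100 #4:9@100 #7:6@100] asks=[#3:8@105]

Answer: bid=- ask=-
bid=100 ask=-
bid=100 ask=105
bid=100 ask=105
bid=103 ask=105
bid=100 ask=105
bid=100 ask=105
bid=100 ask=105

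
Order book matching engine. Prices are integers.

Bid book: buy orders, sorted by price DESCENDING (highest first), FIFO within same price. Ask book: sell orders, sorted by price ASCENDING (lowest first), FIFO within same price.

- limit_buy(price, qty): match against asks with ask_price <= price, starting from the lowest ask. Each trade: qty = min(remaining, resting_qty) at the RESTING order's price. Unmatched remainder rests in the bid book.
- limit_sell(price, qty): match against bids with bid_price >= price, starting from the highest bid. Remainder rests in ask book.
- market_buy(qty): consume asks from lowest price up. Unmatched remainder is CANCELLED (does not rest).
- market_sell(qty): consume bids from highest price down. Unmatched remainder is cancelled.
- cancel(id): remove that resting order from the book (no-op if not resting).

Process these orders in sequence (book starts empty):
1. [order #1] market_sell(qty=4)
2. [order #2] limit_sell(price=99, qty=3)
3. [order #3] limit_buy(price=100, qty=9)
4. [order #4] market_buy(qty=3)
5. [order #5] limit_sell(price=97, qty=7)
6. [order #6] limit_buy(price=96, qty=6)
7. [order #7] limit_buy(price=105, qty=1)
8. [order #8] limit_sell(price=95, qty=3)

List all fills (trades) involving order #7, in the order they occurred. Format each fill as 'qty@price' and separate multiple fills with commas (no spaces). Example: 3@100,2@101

Answer: 1@97

Derivation:
After op 1 [order #1] market_sell(qty=4): fills=none; bids=[-] asks=[-]
After op 2 [order #2] limit_sell(price=99, qty=3): fills=none; bids=[-] asks=[#2:3@99]
After op 3 [order #3] limit_buy(price=100, qty=9): fills=#3x#2:3@99; bids=[#3:6@100] asks=[-]
After op 4 [order #4] market_buy(qty=3): fills=none; bids=[#3:6@100] asks=[-]
After op 5 [order #5] limit_sell(price=97, qty=7): fills=#3x#5:6@100; bids=[-] asks=[#5:1@97]
After op 6 [order #6] limit_buy(price=96, qty=6): fills=none; bids=[#6:6@96] asks=[#5:1@97]
After op 7 [order #7] limit_buy(price=105, qty=1): fills=#7x#5:1@97; bids=[#6:6@96] asks=[-]
After op 8 [order #8] limit_sell(price=95, qty=3): fills=#6x#8:3@96; bids=[#6:3@96] asks=[-]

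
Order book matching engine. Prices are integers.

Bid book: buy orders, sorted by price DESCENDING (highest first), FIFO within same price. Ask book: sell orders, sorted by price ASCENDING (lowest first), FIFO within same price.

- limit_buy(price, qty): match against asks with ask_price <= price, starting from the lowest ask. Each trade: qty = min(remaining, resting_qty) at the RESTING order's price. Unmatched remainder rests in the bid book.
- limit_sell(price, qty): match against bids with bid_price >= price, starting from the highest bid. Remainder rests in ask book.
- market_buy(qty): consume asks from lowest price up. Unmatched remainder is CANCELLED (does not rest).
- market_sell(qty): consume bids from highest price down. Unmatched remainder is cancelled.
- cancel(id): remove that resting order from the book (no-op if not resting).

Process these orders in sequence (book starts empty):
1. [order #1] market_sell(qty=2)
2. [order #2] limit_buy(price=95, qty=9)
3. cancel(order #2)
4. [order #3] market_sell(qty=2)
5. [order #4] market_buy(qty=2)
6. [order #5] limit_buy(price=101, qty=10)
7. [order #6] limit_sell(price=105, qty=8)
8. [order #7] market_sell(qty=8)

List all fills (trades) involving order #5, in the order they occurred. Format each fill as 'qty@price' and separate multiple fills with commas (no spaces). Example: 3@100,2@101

After op 1 [order #1] market_sell(qty=2): fills=none; bids=[-] asks=[-]
After op 2 [order #2] limit_buy(price=95, qty=9): fills=none; bids=[#2:9@95] asks=[-]
After op 3 cancel(order #2): fills=none; bids=[-] asks=[-]
After op 4 [order #3] market_sell(qty=2): fills=none; bids=[-] asks=[-]
After op 5 [order #4] market_buy(qty=2): fills=none; bids=[-] asks=[-]
After op 6 [order #5] limit_buy(price=101, qty=10): fills=none; bids=[#5:10@101] asks=[-]
After op 7 [order #6] limit_sell(price=105, qty=8): fills=none; bids=[#5:10@101] asks=[#6:8@105]
After op 8 [order #7] market_sell(qty=8): fills=#5x#7:8@101; bids=[#5:2@101] asks=[#6:8@105]

Answer: 8@101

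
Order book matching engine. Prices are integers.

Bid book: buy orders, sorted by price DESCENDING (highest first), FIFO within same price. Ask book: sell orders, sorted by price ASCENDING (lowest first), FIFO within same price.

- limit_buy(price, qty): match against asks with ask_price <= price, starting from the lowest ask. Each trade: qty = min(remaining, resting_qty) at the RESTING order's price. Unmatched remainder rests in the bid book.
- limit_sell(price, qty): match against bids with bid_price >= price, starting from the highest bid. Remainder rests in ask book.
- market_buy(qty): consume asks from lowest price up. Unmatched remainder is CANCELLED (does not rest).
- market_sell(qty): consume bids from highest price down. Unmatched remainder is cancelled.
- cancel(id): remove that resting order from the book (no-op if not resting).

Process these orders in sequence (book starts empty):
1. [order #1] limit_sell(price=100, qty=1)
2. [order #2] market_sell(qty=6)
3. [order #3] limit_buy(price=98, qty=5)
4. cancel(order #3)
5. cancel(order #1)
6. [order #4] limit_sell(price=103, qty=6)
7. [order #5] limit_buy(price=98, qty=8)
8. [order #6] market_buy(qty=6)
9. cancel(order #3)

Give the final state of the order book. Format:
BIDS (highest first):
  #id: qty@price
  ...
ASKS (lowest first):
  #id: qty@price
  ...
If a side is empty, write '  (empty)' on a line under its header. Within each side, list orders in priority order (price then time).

After op 1 [order #1] limit_sell(price=100, qty=1): fills=none; bids=[-] asks=[#1:1@100]
After op 2 [order #2] market_sell(qty=6): fills=none; bids=[-] asks=[#1:1@100]
After op 3 [order #3] limit_buy(price=98, qty=5): fills=none; bids=[#3:5@98] asks=[#1:1@100]
After op 4 cancel(order #3): fills=none; bids=[-] asks=[#1:1@100]
After op 5 cancel(order #1): fills=none; bids=[-] asks=[-]
After op 6 [order #4] limit_sell(price=103, qty=6): fills=none; bids=[-] asks=[#4:6@103]
After op 7 [order #5] limit_buy(price=98, qty=8): fills=none; bids=[#5:8@98] asks=[#4:6@103]
After op 8 [order #6] market_buy(qty=6): fills=#6x#4:6@103; bids=[#5:8@98] asks=[-]
After op 9 cancel(order #3): fills=none; bids=[#5:8@98] asks=[-]

Answer: BIDS (highest first):
  #5: 8@98
ASKS (lowest first):
  (empty)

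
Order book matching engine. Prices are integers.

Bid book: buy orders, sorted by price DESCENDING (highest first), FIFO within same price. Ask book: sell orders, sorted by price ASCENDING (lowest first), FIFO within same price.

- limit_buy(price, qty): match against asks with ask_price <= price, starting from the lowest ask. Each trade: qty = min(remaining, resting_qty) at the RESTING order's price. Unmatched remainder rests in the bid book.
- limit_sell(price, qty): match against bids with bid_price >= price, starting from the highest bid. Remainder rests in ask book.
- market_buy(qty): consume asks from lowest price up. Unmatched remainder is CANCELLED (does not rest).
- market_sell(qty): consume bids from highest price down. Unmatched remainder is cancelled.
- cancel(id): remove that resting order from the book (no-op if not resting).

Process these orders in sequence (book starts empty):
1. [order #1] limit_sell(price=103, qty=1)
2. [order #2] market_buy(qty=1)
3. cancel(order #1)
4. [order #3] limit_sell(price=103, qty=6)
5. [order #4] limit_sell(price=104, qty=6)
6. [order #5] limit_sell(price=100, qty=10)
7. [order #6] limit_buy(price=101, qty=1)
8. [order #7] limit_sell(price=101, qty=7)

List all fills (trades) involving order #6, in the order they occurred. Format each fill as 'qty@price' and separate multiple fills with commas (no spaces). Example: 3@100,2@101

After op 1 [order #1] limit_sell(price=103, qty=1): fills=none; bids=[-] asks=[#1:1@103]
After op 2 [order #2] market_buy(qty=1): fills=#2x#1:1@103; bids=[-] asks=[-]
After op 3 cancel(order #1): fills=none; bids=[-] asks=[-]
After op 4 [order #3] limit_sell(price=103, qty=6): fills=none; bids=[-] asks=[#3:6@103]
After op 5 [order #4] limit_sell(price=104, qty=6): fills=none; bids=[-] asks=[#3:6@103 #4:6@104]
After op 6 [order #5] limit_sell(price=100, qty=10): fills=none; bids=[-] asks=[#5:10@100 #3:6@103 #4:6@104]
After op 7 [order #6] limit_buy(price=101, qty=1): fills=#6x#5:1@100; bids=[-] asks=[#5:9@100 #3:6@103 #4:6@104]
After op 8 [order #7] limit_sell(price=101, qty=7): fills=none; bids=[-] asks=[#5:9@100 #7:7@101 #3:6@103 #4:6@104]

Answer: 1@100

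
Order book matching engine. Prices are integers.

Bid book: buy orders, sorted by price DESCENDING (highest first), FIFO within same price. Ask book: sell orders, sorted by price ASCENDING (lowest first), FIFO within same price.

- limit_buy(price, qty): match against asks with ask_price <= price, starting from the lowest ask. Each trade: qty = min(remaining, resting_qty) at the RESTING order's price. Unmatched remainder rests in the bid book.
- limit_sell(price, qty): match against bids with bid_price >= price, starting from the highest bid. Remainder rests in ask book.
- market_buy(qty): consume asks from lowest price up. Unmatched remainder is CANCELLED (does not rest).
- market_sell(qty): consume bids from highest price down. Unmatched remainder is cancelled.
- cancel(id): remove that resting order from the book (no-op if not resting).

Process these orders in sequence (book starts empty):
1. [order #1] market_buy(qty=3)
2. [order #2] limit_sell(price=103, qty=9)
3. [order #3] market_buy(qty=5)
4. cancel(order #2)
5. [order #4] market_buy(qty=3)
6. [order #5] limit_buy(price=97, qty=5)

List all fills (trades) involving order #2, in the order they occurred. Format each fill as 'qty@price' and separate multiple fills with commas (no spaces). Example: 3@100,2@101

After op 1 [order #1] market_buy(qty=3): fills=none; bids=[-] asks=[-]
After op 2 [order #2] limit_sell(price=103, qty=9): fills=none; bids=[-] asks=[#2:9@103]
After op 3 [order #3] market_buy(qty=5): fills=#3x#2:5@103; bids=[-] asks=[#2:4@103]
After op 4 cancel(order #2): fills=none; bids=[-] asks=[-]
After op 5 [order #4] market_buy(qty=3): fills=none; bids=[-] asks=[-]
After op 6 [order #5] limit_buy(price=97, qty=5): fills=none; bids=[#5:5@97] asks=[-]

Answer: 5@103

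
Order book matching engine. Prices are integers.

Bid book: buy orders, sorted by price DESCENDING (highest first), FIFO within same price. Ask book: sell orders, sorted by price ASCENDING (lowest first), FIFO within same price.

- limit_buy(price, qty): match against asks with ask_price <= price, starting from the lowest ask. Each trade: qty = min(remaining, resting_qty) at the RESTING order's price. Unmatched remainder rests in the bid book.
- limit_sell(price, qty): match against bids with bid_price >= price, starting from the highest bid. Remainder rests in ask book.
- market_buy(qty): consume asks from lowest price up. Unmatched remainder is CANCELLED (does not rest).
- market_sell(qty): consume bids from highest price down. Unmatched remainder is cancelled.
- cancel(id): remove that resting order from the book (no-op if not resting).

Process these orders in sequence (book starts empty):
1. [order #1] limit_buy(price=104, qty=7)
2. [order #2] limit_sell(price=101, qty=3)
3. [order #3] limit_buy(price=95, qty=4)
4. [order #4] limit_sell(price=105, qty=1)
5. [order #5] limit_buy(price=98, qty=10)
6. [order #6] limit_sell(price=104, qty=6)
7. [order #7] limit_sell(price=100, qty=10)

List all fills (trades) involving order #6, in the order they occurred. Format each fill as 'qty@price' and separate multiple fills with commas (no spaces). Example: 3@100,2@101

After op 1 [order #1] limit_buy(price=104, qty=7): fills=none; bids=[#1:7@104] asks=[-]
After op 2 [order #2] limit_sell(price=101, qty=3): fills=#1x#2:3@104; bids=[#1:4@104] asks=[-]
After op 3 [order #3] limit_buy(price=95, qty=4): fills=none; bids=[#1:4@104 #3:4@95] asks=[-]
After op 4 [order #4] limit_sell(price=105, qty=1): fills=none; bids=[#1:4@104 #3:4@95] asks=[#4:1@105]
After op 5 [order #5] limit_buy(price=98, qty=10): fills=none; bids=[#1:4@104 #5:10@98 #3:4@95] asks=[#4:1@105]
After op 6 [order #6] limit_sell(price=104, qty=6): fills=#1x#6:4@104; bids=[#5:10@98 #3:4@95] asks=[#6:2@104 #4:1@105]
After op 7 [order #7] limit_sell(price=100, qty=10): fills=none; bids=[#5:10@98 #3:4@95] asks=[#7:10@100 #6:2@104 #4:1@105]

Answer: 4@104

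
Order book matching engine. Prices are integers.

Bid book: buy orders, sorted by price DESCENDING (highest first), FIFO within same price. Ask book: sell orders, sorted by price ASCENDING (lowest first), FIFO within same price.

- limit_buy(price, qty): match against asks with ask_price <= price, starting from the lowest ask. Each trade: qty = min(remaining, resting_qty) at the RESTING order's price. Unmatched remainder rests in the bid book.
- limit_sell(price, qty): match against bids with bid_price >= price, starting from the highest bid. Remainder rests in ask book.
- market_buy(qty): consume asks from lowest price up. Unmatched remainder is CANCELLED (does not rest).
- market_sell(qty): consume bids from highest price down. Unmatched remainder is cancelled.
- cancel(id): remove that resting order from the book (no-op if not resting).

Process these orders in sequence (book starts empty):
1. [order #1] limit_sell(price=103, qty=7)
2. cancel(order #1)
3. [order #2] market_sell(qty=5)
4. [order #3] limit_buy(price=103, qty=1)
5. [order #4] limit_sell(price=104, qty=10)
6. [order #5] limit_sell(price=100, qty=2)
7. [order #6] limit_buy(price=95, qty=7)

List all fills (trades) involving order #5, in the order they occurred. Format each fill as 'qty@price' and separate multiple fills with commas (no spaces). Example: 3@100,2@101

After op 1 [order #1] limit_sell(price=103, qty=7): fills=none; bids=[-] asks=[#1:7@103]
After op 2 cancel(order #1): fills=none; bids=[-] asks=[-]
After op 3 [order #2] market_sell(qty=5): fills=none; bids=[-] asks=[-]
After op 4 [order #3] limit_buy(price=103, qty=1): fills=none; bids=[#3:1@103] asks=[-]
After op 5 [order #4] limit_sell(price=104, qty=10): fills=none; bids=[#3:1@103] asks=[#4:10@104]
After op 6 [order #5] limit_sell(price=100, qty=2): fills=#3x#5:1@103; bids=[-] asks=[#5:1@100 #4:10@104]
After op 7 [order #6] limit_buy(price=95, qty=7): fills=none; bids=[#6:7@95] asks=[#5:1@100 #4:10@104]

Answer: 1@103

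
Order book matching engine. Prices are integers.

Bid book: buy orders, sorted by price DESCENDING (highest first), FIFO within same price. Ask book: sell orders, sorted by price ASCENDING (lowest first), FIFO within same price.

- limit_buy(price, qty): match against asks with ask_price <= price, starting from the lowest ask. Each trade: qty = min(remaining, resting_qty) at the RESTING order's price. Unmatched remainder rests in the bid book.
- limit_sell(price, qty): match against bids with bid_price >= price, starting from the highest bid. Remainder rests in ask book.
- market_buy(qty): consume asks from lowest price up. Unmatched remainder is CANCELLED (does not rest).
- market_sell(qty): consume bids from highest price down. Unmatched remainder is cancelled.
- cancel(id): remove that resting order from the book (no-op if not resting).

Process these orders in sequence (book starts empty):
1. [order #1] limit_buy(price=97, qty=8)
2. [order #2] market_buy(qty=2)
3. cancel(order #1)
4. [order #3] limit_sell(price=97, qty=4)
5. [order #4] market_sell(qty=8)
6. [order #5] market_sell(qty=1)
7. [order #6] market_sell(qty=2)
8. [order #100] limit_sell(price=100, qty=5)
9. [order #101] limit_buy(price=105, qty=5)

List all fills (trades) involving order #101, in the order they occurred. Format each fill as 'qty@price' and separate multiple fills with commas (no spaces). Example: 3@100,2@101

After op 1 [order #1] limit_buy(price=97, qty=8): fills=none; bids=[#1:8@97] asks=[-]
After op 2 [order #2] market_buy(qty=2): fills=none; bids=[#1:8@97] asks=[-]
After op 3 cancel(order #1): fills=none; bids=[-] asks=[-]
After op 4 [order #3] limit_sell(price=97, qty=4): fills=none; bids=[-] asks=[#3:4@97]
After op 5 [order #4] market_sell(qty=8): fills=none; bids=[-] asks=[#3:4@97]
After op 6 [order #5] market_sell(qty=1): fills=none; bids=[-] asks=[#3:4@97]
After op 7 [order #6] market_sell(qty=2): fills=none; bids=[-] asks=[#3:4@97]
After op 8 [order #100] limit_sell(price=100, qty=5): fills=none; bids=[-] asks=[#3:4@97 #100:5@100]
After op 9 [order #101] limit_buy(price=105, qty=5): fills=#101x#3:4@97 #101x#100:1@100; bids=[-] asks=[#100:4@100]

Answer: 4@97,1@100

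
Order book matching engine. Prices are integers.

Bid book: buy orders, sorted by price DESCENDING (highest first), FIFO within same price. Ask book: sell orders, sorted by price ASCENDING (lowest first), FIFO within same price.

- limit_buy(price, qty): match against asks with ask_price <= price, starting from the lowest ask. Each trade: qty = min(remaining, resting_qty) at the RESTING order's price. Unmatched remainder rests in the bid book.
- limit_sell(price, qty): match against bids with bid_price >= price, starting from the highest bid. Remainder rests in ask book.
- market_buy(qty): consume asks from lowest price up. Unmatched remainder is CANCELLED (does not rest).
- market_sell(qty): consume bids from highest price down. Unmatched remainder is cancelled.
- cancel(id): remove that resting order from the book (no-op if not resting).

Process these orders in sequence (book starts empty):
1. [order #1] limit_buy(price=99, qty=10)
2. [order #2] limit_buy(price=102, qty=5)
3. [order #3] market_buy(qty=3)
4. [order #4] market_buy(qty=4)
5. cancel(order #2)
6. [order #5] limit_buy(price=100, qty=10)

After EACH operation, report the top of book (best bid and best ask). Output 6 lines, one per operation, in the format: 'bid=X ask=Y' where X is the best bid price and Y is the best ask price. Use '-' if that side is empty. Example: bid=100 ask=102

After op 1 [order #1] limit_buy(price=99, qty=10): fills=none; bids=[#1:10@99] asks=[-]
After op 2 [order #2] limit_buy(price=102, qty=5): fills=none; bids=[#2:5@102 #1:10@99] asks=[-]
After op 3 [order #3] market_buy(qty=3): fills=none; bids=[#2:5@102 #1:10@99] asks=[-]
After op 4 [order #4] market_buy(qty=4): fills=none; bids=[#2:5@102 #1:10@99] asks=[-]
After op 5 cancel(order #2): fills=none; bids=[#1:10@99] asks=[-]
After op 6 [order #5] limit_buy(price=100, qty=10): fills=none; bids=[#5:10@100 #1:10@99] asks=[-]

Answer: bid=99 ask=-
bid=102 ask=-
bid=102 ask=-
bid=102 ask=-
bid=99 ask=-
bid=100 ask=-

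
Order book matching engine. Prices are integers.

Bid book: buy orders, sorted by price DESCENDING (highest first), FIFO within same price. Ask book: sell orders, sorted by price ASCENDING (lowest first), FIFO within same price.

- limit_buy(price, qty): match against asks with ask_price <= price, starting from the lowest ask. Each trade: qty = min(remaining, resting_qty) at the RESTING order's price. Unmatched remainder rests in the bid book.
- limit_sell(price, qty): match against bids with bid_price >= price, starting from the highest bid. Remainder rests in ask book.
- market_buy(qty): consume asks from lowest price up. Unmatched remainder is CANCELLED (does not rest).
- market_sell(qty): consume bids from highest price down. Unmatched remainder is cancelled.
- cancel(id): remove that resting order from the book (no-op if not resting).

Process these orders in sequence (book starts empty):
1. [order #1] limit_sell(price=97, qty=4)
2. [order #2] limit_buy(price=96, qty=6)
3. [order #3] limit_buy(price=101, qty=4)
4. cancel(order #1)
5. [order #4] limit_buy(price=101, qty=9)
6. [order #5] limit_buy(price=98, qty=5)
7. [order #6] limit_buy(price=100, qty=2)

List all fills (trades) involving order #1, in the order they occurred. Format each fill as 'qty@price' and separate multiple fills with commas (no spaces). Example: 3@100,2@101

Answer: 4@97

Derivation:
After op 1 [order #1] limit_sell(price=97, qty=4): fills=none; bids=[-] asks=[#1:4@97]
After op 2 [order #2] limit_buy(price=96, qty=6): fills=none; bids=[#2:6@96] asks=[#1:4@97]
After op 3 [order #3] limit_buy(price=101, qty=4): fills=#3x#1:4@97; bids=[#2:6@96] asks=[-]
After op 4 cancel(order #1): fills=none; bids=[#2:6@96] asks=[-]
After op 5 [order #4] limit_buy(price=101, qty=9): fills=none; bids=[#4:9@101 #2:6@96] asks=[-]
After op 6 [order #5] limit_buy(price=98, qty=5): fills=none; bids=[#4:9@101 #5:5@98 #2:6@96] asks=[-]
After op 7 [order #6] limit_buy(price=100, qty=2): fills=none; bids=[#4:9@101 #6:2@100 #5:5@98 #2:6@96] asks=[-]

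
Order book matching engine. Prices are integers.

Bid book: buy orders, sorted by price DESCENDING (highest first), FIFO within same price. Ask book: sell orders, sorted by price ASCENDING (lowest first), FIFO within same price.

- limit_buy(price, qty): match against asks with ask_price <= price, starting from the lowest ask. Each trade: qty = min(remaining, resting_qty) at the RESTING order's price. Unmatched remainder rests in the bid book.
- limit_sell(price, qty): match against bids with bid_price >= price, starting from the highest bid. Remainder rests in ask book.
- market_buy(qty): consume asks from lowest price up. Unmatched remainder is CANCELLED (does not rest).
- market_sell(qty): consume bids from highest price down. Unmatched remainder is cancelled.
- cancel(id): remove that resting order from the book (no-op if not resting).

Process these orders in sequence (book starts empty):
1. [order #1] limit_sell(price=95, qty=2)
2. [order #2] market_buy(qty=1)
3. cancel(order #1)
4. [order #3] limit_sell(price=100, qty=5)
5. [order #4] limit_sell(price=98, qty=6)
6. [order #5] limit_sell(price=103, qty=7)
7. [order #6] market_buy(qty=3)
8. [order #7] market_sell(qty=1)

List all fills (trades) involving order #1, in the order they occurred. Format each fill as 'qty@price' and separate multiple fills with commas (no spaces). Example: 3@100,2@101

After op 1 [order #1] limit_sell(price=95, qty=2): fills=none; bids=[-] asks=[#1:2@95]
After op 2 [order #2] market_buy(qty=1): fills=#2x#1:1@95; bids=[-] asks=[#1:1@95]
After op 3 cancel(order #1): fills=none; bids=[-] asks=[-]
After op 4 [order #3] limit_sell(price=100, qty=5): fills=none; bids=[-] asks=[#3:5@100]
After op 5 [order #4] limit_sell(price=98, qty=6): fills=none; bids=[-] asks=[#4:6@98 #3:5@100]
After op 6 [order #5] limit_sell(price=103, qty=7): fills=none; bids=[-] asks=[#4:6@98 #3:5@100 #5:7@103]
After op 7 [order #6] market_buy(qty=3): fills=#6x#4:3@98; bids=[-] asks=[#4:3@98 #3:5@100 #5:7@103]
After op 8 [order #7] market_sell(qty=1): fills=none; bids=[-] asks=[#4:3@98 #3:5@100 #5:7@103]

Answer: 1@95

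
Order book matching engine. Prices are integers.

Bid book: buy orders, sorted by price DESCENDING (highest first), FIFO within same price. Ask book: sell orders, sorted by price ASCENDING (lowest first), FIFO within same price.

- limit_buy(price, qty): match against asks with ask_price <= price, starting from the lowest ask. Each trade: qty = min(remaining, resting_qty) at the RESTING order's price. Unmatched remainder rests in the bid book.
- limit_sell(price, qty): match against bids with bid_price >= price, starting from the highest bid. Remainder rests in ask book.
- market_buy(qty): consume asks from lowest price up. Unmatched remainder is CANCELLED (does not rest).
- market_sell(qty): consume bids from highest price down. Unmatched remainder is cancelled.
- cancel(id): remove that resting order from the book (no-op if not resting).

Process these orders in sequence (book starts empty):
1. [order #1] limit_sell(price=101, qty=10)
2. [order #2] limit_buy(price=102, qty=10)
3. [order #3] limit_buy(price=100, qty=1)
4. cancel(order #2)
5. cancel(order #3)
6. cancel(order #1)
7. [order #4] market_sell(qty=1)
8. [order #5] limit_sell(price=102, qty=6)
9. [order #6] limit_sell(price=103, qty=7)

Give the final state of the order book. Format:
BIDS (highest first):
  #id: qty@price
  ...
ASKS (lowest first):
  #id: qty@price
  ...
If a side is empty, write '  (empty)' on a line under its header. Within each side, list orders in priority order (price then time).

Answer: BIDS (highest first):
  (empty)
ASKS (lowest first):
  #5: 6@102
  #6: 7@103

Derivation:
After op 1 [order #1] limit_sell(price=101, qty=10): fills=none; bids=[-] asks=[#1:10@101]
After op 2 [order #2] limit_buy(price=102, qty=10): fills=#2x#1:10@101; bids=[-] asks=[-]
After op 3 [order #3] limit_buy(price=100, qty=1): fills=none; bids=[#3:1@100] asks=[-]
After op 4 cancel(order #2): fills=none; bids=[#3:1@100] asks=[-]
After op 5 cancel(order #3): fills=none; bids=[-] asks=[-]
After op 6 cancel(order #1): fills=none; bids=[-] asks=[-]
After op 7 [order #4] market_sell(qty=1): fills=none; bids=[-] asks=[-]
After op 8 [order #5] limit_sell(price=102, qty=6): fills=none; bids=[-] asks=[#5:6@102]
After op 9 [order #6] limit_sell(price=103, qty=7): fills=none; bids=[-] asks=[#5:6@102 #6:7@103]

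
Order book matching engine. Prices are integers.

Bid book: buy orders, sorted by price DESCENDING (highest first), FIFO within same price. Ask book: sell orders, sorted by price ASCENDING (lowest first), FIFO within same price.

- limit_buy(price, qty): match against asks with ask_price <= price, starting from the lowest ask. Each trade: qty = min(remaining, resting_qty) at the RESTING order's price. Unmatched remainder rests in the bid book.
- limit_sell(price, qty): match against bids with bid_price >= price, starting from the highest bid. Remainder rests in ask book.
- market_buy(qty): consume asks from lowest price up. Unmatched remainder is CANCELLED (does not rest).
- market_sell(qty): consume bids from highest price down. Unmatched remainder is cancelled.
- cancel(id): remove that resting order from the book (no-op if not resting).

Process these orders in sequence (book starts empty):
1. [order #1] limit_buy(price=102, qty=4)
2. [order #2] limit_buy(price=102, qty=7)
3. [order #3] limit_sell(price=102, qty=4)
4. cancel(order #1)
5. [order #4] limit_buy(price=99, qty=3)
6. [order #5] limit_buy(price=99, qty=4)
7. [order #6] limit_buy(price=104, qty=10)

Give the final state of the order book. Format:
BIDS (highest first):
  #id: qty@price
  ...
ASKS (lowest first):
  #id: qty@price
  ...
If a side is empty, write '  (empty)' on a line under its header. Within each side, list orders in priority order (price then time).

After op 1 [order #1] limit_buy(price=102, qty=4): fills=none; bids=[#1:4@102] asks=[-]
After op 2 [order #2] limit_buy(price=102, qty=7): fills=none; bids=[#1:4@102 #2:7@102] asks=[-]
After op 3 [order #3] limit_sell(price=102, qty=4): fills=#1x#3:4@102; bids=[#2:7@102] asks=[-]
After op 4 cancel(order #1): fills=none; bids=[#2:7@102] asks=[-]
After op 5 [order #4] limit_buy(price=99, qty=3): fills=none; bids=[#2:7@102 #4:3@99] asks=[-]
After op 6 [order #5] limit_buy(price=99, qty=4): fills=none; bids=[#2:7@102 #4:3@99 #5:4@99] asks=[-]
After op 7 [order #6] limit_buy(price=104, qty=10): fills=none; bids=[#6:10@104 #2:7@102 #4:3@99 #5:4@99] asks=[-]

Answer: BIDS (highest first):
  #6: 10@104
  #2: 7@102
  #4: 3@99
  #5: 4@99
ASKS (lowest first):
  (empty)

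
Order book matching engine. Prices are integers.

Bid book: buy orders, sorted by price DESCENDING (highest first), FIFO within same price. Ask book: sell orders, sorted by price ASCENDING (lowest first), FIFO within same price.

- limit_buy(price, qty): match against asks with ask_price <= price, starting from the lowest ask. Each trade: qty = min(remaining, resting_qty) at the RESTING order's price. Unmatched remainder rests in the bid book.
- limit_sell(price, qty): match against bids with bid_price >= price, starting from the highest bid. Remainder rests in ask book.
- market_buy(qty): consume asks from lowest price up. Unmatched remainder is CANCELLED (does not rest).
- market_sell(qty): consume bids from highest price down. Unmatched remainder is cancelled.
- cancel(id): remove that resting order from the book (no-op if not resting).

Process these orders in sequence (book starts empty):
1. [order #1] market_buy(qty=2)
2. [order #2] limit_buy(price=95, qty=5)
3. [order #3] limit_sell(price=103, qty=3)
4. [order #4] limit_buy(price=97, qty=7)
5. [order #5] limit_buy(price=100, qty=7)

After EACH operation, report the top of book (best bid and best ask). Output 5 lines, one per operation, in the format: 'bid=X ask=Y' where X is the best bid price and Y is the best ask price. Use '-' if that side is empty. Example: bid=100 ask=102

After op 1 [order #1] market_buy(qty=2): fills=none; bids=[-] asks=[-]
After op 2 [order #2] limit_buy(price=95, qty=5): fills=none; bids=[#2:5@95] asks=[-]
After op 3 [order #3] limit_sell(price=103, qty=3): fills=none; bids=[#2:5@95] asks=[#3:3@103]
After op 4 [order #4] limit_buy(price=97, qty=7): fills=none; bids=[#4:7@97 #2:5@95] asks=[#3:3@103]
After op 5 [order #5] limit_buy(price=100, qty=7): fills=none; bids=[#5:7@100 #4:7@97 #2:5@95] asks=[#3:3@103]

Answer: bid=- ask=-
bid=95 ask=-
bid=95 ask=103
bid=97 ask=103
bid=100 ask=103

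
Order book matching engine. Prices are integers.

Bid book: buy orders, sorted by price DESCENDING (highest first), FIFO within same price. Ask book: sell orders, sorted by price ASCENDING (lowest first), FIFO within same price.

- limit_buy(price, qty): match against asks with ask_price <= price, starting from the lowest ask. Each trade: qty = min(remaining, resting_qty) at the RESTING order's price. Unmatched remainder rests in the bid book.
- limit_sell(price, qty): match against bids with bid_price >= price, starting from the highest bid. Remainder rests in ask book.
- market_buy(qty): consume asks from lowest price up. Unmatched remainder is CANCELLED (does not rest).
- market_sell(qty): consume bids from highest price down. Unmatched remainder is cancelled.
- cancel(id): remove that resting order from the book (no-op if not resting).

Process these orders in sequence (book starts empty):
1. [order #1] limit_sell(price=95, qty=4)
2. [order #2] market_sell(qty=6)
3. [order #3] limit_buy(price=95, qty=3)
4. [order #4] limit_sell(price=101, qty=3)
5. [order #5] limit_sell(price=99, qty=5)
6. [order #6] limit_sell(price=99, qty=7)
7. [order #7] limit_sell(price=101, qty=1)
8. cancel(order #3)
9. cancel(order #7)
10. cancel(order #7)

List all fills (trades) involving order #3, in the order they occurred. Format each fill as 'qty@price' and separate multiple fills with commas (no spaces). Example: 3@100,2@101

After op 1 [order #1] limit_sell(price=95, qty=4): fills=none; bids=[-] asks=[#1:4@95]
After op 2 [order #2] market_sell(qty=6): fills=none; bids=[-] asks=[#1:4@95]
After op 3 [order #3] limit_buy(price=95, qty=3): fills=#3x#1:3@95; bids=[-] asks=[#1:1@95]
After op 4 [order #4] limit_sell(price=101, qty=3): fills=none; bids=[-] asks=[#1:1@95 #4:3@101]
After op 5 [order #5] limit_sell(price=99, qty=5): fills=none; bids=[-] asks=[#1:1@95 #5:5@99 #4:3@101]
After op 6 [order #6] limit_sell(price=99, qty=7): fills=none; bids=[-] asks=[#1:1@95 #5:5@99 #6:7@99 #4:3@101]
After op 7 [order #7] limit_sell(price=101, qty=1): fills=none; bids=[-] asks=[#1:1@95 #5:5@99 #6:7@99 #4:3@101 #7:1@101]
After op 8 cancel(order #3): fills=none; bids=[-] asks=[#1:1@95 #5:5@99 #6:7@99 #4:3@101 #7:1@101]
After op 9 cancel(order #7): fills=none; bids=[-] asks=[#1:1@95 #5:5@99 #6:7@99 #4:3@101]
After op 10 cancel(order #7): fills=none; bids=[-] asks=[#1:1@95 #5:5@99 #6:7@99 #4:3@101]

Answer: 3@95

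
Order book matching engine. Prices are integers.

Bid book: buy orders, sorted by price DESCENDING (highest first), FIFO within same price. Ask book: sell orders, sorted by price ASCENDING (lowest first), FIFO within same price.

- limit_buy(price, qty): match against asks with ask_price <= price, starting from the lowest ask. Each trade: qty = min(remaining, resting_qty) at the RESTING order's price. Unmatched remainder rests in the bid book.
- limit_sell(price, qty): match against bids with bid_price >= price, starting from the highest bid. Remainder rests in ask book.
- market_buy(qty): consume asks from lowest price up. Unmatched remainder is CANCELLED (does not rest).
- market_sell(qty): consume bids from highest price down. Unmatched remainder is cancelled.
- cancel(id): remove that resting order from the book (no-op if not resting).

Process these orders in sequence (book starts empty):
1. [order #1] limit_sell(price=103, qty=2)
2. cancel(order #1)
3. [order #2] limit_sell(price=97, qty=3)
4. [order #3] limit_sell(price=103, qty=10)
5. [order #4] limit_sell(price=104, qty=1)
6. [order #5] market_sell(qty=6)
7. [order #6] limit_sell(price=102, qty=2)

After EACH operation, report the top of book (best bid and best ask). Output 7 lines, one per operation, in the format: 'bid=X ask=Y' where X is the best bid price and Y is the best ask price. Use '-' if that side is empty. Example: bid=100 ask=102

Answer: bid=- ask=103
bid=- ask=-
bid=- ask=97
bid=- ask=97
bid=- ask=97
bid=- ask=97
bid=- ask=97

Derivation:
After op 1 [order #1] limit_sell(price=103, qty=2): fills=none; bids=[-] asks=[#1:2@103]
After op 2 cancel(order #1): fills=none; bids=[-] asks=[-]
After op 3 [order #2] limit_sell(price=97, qty=3): fills=none; bids=[-] asks=[#2:3@97]
After op 4 [order #3] limit_sell(price=103, qty=10): fills=none; bids=[-] asks=[#2:3@97 #3:10@103]
After op 5 [order #4] limit_sell(price=104, qty=1): fills=none; bids=[-] asks=[#2:3@97 #3:10@103 #4:1@104]
After op 6 [order #5] market_sell(qty=6): fills=none; bids=[-] asks=[#2:3@97 #3:10@103 #4:1@104]
After op 7 [order #6] limit_sell(price=102, qty=2): fills=none; bids=[-] asks=[#2:3@97 #6:2@102 #3:10@103 #4:1@104]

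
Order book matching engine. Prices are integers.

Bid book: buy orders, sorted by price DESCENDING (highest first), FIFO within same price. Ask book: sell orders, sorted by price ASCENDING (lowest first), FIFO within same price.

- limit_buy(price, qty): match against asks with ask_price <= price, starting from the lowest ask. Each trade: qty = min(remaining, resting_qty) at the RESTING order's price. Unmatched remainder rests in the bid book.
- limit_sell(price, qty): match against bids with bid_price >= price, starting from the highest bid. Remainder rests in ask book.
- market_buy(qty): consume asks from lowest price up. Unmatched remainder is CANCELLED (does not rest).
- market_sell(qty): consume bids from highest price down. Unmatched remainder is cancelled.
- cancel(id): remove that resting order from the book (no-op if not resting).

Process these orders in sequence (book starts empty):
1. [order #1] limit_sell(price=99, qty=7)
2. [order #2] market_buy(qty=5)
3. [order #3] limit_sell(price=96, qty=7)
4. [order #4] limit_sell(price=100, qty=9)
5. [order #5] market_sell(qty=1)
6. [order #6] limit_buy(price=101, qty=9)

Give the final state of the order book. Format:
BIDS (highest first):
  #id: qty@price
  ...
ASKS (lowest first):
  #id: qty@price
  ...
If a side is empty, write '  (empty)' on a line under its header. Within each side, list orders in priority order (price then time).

Answer: BIDS (highest first):
  (empty)
ASKS (lowest first):
  #4: 9@100

Derivation:
After op 1 [order #1] limit_sell(price=99, qty=7): fills=none; bids=[-] asks=[#1:7@99]
After op 2 [order #2] market_buy(qty=5): fills=#2x#1:5@99; bids=[-] asks=[#1:2@99]
After op 3 [order #3] limit_sell(price=96, qty=7): fills=none; bids=[-] asks=[#3:7@96 #1:2@99]
After op 4 [order #4] limit_sell(price=100, qty=9): fills=none; bids=[-] asks=[#3:7@96 #1:2@99 #4:9@100]
After op 5 [order #5] market_sell(qty=1): fills=none; bids=[-] asks=[#3:7@96 #1:2@99 #4:9@100]
After op 6 [order #6] limit_buy(price=101, qty=9): fills=#6x#3:7@96 #6x#1:2@99; bids=[-] asks=[#4:9@100]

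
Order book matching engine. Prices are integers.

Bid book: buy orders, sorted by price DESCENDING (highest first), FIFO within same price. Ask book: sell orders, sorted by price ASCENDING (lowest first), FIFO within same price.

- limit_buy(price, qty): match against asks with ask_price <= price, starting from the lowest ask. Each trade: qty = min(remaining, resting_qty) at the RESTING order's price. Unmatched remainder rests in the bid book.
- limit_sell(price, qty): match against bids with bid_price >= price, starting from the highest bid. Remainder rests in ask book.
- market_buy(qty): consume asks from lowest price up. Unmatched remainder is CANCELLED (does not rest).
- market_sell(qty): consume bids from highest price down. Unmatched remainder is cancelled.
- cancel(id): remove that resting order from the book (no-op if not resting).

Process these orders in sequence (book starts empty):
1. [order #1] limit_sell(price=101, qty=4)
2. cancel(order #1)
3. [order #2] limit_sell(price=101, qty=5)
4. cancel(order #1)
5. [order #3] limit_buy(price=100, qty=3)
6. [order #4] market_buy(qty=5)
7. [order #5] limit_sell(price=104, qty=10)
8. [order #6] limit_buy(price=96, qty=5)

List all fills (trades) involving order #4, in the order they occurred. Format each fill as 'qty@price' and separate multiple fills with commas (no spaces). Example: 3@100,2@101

Answer: 5@101

Derivation:
After op 1 [order #1] limit_sell(price=101, qty=4): fills=none; bids=[-] asks=[#1:4@101]
After op 2 cancel(order #1): fills=none; bids=[-] asks=[-]
After op 3 [order #2] limit_sell(price=101, qty=5): fills=none; bids=[-] asks=[#2:5@101]
After op 4 cancel(order #1): fills=none; bids=[-] asks=[#2:5@101]
After op 5 [order #3] limit_buy(price=100, qty=3): fills=none; bids=[#3:3@100] asks=[#2:5@101]
After op 6 [order #4] market_buy(qty=5): fills=#4x#2:5@101; bids=[#3:3@100] asks=[-]
After op 7 [order #5] limit_sell(price=104, qty=10): fills=none; bids=[#3:3@100] asks=[#5:10@104]
After op 8 [order #6] limit_buy(price=96, qty=5): fills=none; bids=[#3:3@100 #6:5@96] asks=[#5:10@104]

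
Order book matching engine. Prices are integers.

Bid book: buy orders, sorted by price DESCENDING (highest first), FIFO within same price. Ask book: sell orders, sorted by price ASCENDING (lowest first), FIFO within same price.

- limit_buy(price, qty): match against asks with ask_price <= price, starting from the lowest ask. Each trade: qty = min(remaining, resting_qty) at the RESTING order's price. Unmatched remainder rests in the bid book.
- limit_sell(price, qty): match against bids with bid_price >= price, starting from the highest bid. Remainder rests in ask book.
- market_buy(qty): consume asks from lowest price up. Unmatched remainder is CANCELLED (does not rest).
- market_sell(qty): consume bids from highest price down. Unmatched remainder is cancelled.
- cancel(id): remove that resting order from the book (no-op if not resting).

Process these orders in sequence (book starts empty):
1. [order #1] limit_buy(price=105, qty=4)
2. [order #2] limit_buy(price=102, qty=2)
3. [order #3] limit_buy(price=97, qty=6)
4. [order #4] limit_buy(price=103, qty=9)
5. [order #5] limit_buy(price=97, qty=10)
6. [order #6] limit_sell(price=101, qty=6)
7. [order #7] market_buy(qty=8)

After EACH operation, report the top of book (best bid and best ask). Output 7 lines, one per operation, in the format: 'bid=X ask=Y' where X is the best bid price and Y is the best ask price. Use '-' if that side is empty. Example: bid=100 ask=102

Answer: bid=105 ask=-
bid=105 ask=-
bid=105 ask=-
bid=105 ask=-
bid=105 ask=-
bid=103 ask=-
bid=103 ask=-

Derivation:
After op 1 [order #1] limit_buy(price=105, qty=4): fills=none; bids=[#1:4@105] asks=[-]
After op 2 [order #2] limit_buy(price=102, qty=2): fills=none; bids=[#1:4@105 #2:2@102] asks=[-]
After op 3 [order #3] limit_buy(price=97, qty=6): fills=none; bids=[#1:4@105 #2:2@102 #3:6@97] asks=[-]
After op 4 [order #4] limit_buy(price=103, qty=9): fills=none; bids=[#1:4@105 #4:9@103 #2:2@102 #3:6@97] asks=[-]
After op 5 [order #5] limit_buy(price=97, qty=10): fills=none; bids=[#1:4@105 #4:9@103 #2:2@102 #3:6@97 #5:10@97] asks=[-]
After op 6 [order #6] limit_sell(price=101, qty=6): fills=#1x#6:4@105 #4x#6:2@103; bids=[#4:7@103 #2:2@102 #3:6@97 #5:10@97] asks=[-]
After op 7 [order #7] market_buy(qty=8): fills=none; bids=[#4:7@103 #2:2@102 #3:6@97 #5:10@97] asks=[-]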